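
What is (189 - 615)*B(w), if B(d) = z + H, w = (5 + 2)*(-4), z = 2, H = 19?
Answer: -8946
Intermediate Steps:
w = -28 (w = 7*(-4) = -28)
B(d) = 21 (B(d) = 2 + 19 = 21)
(189 - 615)*B(w) = (189 - 615)*21 = -426*21 = -8946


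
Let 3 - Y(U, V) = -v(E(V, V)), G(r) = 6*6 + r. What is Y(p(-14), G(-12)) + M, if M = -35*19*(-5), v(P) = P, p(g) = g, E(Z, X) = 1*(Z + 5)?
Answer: 3357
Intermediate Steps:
E(Z, X) = 5 + Z (E(Z, X) = 1*(5 + Z) = 5 + Z)
G(r) = 36 + r
Y(U, V) = 8 + V (Y(U, V) = 3 - (-1)*(5 + V) = 3 - (-5 - V) = 3 + (5 + V) = 8 + V)
M = 3325 (M = -665*(-5) = 3325)
Y(p(-14), G(-12)) + M = (8 + (36 - 12)) + 3325 = (8 + 24) + 3325 = 32 + 3325 = 3357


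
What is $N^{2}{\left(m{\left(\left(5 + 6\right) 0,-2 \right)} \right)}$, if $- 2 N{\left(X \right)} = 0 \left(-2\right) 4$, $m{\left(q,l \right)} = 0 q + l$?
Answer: $0$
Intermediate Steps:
$m{\left(q,l \right)} = l$ ($m{\left(q,l \right)} = 0 + l = l$)
$N{\left(X \right)} = 0$ ($N{\left(X \right)} = - \frac{0 \left(-2\right) 4}{2} = - \frac{0 \cdot 4}{2} = \left(- \frac{1}{2}\right) 0 = 0$)
$N^{2}{\left(m{\left(\left(5 + 6\right) 0,-2 \right)} \right)} = 0^{2} = 0$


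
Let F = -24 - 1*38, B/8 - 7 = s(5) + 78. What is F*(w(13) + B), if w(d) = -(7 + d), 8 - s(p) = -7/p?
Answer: -227912/5 ≈ -45582.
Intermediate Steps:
s(p) = 8 + 7/p (s(p) = 8 - (-7)/p = 8 + 7/p)
w(d) = -7 - d
B = 3776/5 (B = 56 + 8*((8 + 7/5) + 78) = 56 + 8*(47/5 + 78) = 56 + 8*(437/5) = 56 + 3496/5 = 3776/5 ≈ 755.20)
F = -62 (F = -24 - 38 = -62)
F*(w(13) + B) = -62*((-7 - 1*13) + 3776/5) = -62*((-7 - 13) + 3776/5) = -62*(-20 + 3776/5) = -62*3676/5 = -227912/5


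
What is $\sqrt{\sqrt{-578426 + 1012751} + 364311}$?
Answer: $\sqrt{364311 + 5 \sqrt{17373}} \approx 604.13$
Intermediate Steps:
$\sqrt{\sqrt{-578426 + 1012751} + 364311} = \sqrt{\sqrt{434325} + 364311} = \sqrt{5 \sqrt{17373} + 364311} = \sqrt{364311 + 5 \sqrt{17373}}$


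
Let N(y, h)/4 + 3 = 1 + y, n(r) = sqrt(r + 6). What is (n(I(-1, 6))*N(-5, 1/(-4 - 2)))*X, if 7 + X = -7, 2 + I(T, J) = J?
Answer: 392*sqrt(10) ≈ 1239.6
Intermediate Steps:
I(T, J) = -2 + J
n(r) = sqrt(6 + r)
X = -14 (X = -7 - 7 = -14)
N(y, h) = -8 + 4*y (N(y, h) = -12 + 4*(1 + y) = -12 + (4 + 4*y) = -8 + 4*y)
(n(I(-1, 6))*N(-5, 1/(-4 - 2)))*X = (sqrt(6 + (-2 + 6))*(-8 + 4*(-5)))*(-14) = (sqrt(6 + 4)*(-8 - 20))*(-14) = (sqrt(10)*(-28))*(-14) = -28*sqrt(10)*(-14) = 392*sqrt(10)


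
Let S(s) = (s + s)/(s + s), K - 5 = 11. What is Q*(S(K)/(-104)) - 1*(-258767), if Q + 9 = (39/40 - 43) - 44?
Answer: 1076474521/4160 ≈ 2.5877e+5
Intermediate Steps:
K = 16 (K = 5 + 11 = 16)
S(s) = 1 (S(s) = (2*s)/((2*s)) = (2*s)*(1/(2*s)) = 1)
Q = -3801/40 (Q = -9 + ((39/40 - 43) - 44) = -9 + (-1681/40 - 44) = -9 - 3441/40 = -3801/40 ≈ -95.025)
Q*(S(K)/(-104)) - 1*(-258767) = -3801/(40*(-104)) - 1*(-258767) = -3801*(-1)/(40*104) + 258767 = -3801/40*(-1/104) + 258767 = 3801/4160 + 258767 = 1076474521/4160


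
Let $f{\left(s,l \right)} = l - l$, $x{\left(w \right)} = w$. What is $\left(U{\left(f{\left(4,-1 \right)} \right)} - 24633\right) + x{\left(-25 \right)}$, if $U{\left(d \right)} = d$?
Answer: $-24658$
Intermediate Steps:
$f{\left(s,l \right)} = 0$
$\left(U{\left(f{\left(4,-1 \right)} \right)} - 24633\right) + x{\left(-25 \right)} = \left(0 - 24633\right) - 25 = -24633 - 25 = -24658$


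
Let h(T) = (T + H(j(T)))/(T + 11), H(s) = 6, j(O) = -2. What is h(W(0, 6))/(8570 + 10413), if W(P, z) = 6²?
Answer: 42/892201 ≈ 4.7075e-5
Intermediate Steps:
W(P, z) = 36
h(T) = (6 + T)/(11 + T) (h(T) = (T + 6)/(T + 11) = (6 + T)/(11 + T))
h(W(0, 6))/(8570 + 10413) = ((6 + 36)/(11 + 36))/(8570 + 10413) = (42/47)/18983 = ((1/47)*42)/18983 = (1/18983)*(42/47) = 42/892201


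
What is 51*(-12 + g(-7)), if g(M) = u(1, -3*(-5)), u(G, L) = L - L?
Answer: -612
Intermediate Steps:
u(G, L) = 0
g(M) = 0
51*(-12 + g(-7)) = 51*(-12 + 0) = 51*(-12) = -612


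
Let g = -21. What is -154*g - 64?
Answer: 3170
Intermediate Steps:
-154*g - 64 = -154*(-21) - 64 = 3234 - 64 = 3170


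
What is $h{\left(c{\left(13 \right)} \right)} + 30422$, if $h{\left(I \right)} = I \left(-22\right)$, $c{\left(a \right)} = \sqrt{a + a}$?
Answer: $30422 - 22 \sqrt{26} \approx 30310.0$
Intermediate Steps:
$c{\left(a \right)} = \sqrt{2} \sqrt{a}$ ($c{\left(a \right)} = \sqrt{2 a} = \sqrt{2} \sqrt{a}$)
$h{\left(I \right)} = - 22 I$
$h{\left(c{\left(13 \right)} \right)} + 30422 = - 22 \sqrt{2} \sqrt{13} + 30422 = - 22 \sqrt{26} + 30422 = 30422 - 22 \sqrt{26}$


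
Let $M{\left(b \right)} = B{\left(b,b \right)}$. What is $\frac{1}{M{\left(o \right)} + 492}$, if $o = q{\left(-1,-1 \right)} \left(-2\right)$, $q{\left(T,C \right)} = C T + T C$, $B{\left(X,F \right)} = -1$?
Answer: $\frac{1}{491} \approx 0.0020367$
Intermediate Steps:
$q{\left(T,C \right)} = 2 C T$ ($q{\left(T,C \right)} = C T + C T = 2 C T$)
$o = -4$ ($o = 2 \left(-1\right) \left(-1\right) \left(-2\right) = 2 \left(-2\right) = -4$)
$M{\left(b \right)} = -1$
$\frac{1}{M{\left(o \right)} + 492} = \frac{1}{-1 + 492} = \frac{1}{491}$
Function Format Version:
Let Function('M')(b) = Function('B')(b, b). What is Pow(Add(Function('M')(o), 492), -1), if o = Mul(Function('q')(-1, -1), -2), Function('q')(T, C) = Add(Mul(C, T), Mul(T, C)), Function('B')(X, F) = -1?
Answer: Rational(1, 491) ≈ 0.0020367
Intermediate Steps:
Function('q')(T, C) = Mul(2, C, T) (Function('q')(T, C) = Add(Mul(C, T), Mul(C, T)) = Mul(2, C, T))
o = -4 (o = Mul(Mul(2, -1, -1), -2) = Mul(2, -2) = -4)
Function('M')(b) = -1
Pow(Add(Function('M')(o), 492), -1) = Pow(Add(-1, 492), -1) = Pow(491, -1) = Rational(1, 491)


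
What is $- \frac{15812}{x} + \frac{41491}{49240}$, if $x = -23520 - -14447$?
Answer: $\frac{1155030723}{446754520} \approx 2.5854$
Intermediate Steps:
$x = -9073$ ($x = -23520 + 14447 = -9073$)
$- \frac{15812}{x} + \frac{41491}{49240} = - \frac{15812}{-9073} + \frac{41491}{49240} = \left(-15812\right) \left(- \frac{1}{9073}\right) + 41491 \cdot \frac{1}{49240} = \frac{15812}{9073} + \frac{41491}{49240} = \frac{1155030723}{446754520}$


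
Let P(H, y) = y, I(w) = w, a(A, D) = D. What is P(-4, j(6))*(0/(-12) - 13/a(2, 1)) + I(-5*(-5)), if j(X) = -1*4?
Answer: 77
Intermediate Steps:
j(X) = -4
P(-4, j(6))*(0/(-12) - 13/a(2, 1)) + I(-5*(-5)) = -4*(0/(-12) - 13/1) - 5*(-5) = -4*(0*(-1/12) - 13*1) + 25 = -4*(0 - 13) + 25 = -4*(-13) + 25 = 52 + 25 = 77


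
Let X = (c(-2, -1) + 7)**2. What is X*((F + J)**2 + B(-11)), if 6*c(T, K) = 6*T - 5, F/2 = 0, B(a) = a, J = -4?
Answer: 3125/36 ≈ 86.806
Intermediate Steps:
F = 0 (F = 2*0 = 0)
c(T, K) = -5/6 + T (c(T, K) = (6*T - 5)/6 = (-5 + 6*T)/6 = -5/6 + T)
X = 625/36 (X = ((-5/6 - 2) + 7)**2 = (-17/6 + 7)**2 = (25/6)**2 = 625/36 ≈ 17.361)
X*((F + J)**2 + B(-11)) = 625*((0 - 4)**2 - 11)/36 = 625*((-4)**2 - 11)/36 = 625*(16 - 11)/36 = (625/36)*5 = 3125/36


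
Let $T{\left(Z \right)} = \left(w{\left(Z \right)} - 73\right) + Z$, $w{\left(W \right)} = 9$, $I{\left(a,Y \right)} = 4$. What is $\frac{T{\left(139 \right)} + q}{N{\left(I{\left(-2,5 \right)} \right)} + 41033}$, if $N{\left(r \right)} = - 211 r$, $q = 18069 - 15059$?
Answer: $\frac{3085}{40189} \approx 0.076762$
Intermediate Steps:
$q = 3010$
$T{\left(Z \right)} = -64 + Z$ ($T{\left(Z \right)} = \left(9 - 73\right) + Z = -64 + Z$)
$\frac{T{\left(139 \right)} + q}{N{\left(I{\left(-2,5 \right)} \right)} + 41033} = \frac{\left(-64 + 139\right) + 3010}{\left(-211\right) 4 + 41033} = \frac{75 + 3010}{-844 + 41033} = \frac{3085}{40189}$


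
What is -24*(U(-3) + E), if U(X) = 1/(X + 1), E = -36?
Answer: 876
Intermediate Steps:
U(X) = 1/(1 + X)
-24*(U(-3) + E) = -24*(1/(1 - 3) - 36) = -24*(1/(-2) - 36) = -24*(-½ - 36) = -24*(-73/2) = 876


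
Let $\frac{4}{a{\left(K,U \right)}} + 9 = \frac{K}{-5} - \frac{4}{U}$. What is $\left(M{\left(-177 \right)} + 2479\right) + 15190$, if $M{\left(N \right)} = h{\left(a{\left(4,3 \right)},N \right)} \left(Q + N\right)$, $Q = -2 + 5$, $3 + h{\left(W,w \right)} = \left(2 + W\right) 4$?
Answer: $\frac{2847193}{167} \approx 17049.0$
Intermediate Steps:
$a{\left(K,U \right)} = \frac{4}{-9 - \frac{4}{U} - \frac{K}{5}}$ ($a{\left(K,U \right)} = \frac{4}{-9 + \left(\frac{K}{-5} - \frac{4}{U}\right)} = \frac{4}{-9 + \left(K \left(- \frac{1}{5}\right) - \frac{4}{U}\right)} = \frac{4}{-9 - \left(\frac{4}{U} + \frac{K}{5}\right)} = \frac{4}{-9 - \frac{4}{U} - \frac{K}{5}}$)
$h{\left(W,w \right)} = 5 + 4 W$ ($h{\left(W,w \right)} = -3 + \left(2 + W\right) 4 = -3 + \left(8 + 4 W\right) = 5 + 4 W$)
$Q = 3$
$M{\left(N \right)} = \frac{1785}{167} + \frac{595 N}{167}$ ($M{\left(N \right)} = \left(5 + 4 \left(\left(-20\right) 3 \frac{1}{20 + 45 \cdot 3 + 4 \cdot 3}\right)\right) \left(3 + N\right) = \left(5 + 4 \left(\left(-20\right) 3 \frac{1}{20 + 135 + 12}\right)\right) \left(3 + N\right) = \left(5 + 4 \left(\left(-20\right) 3 \cdot \frac{1}{167}\right)\right) \left(3 + N\right) = \left(5 + 4 \left(- \frac{60}{167}\right)\right) \left(3 + N\right) = \left(5 - \frac{240}{167}\right) \left(3 + N\right) = \frac{595 \left(3 + N\right)}{167} = \frac{1785}{167} + \frac{595 N}{167}$)
$\left(M{\left(-177 \right)} + 2479\right) + 15190 = \left(\left(\frac{1785}{167} + \frac{595}{167} \left(-177\right)\right) + 2479\right) + 15190 = \left(\left(\frac{1785}{167} - \frac{105315}{167}\right) + 2479\right) + 15190 = \left(- \frac{103530}{167} + 2479\right) + 15190 = \frac{310463}{167} + 15190 = \frac{2847193}{167}$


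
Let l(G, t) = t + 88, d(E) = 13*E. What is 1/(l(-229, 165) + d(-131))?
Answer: -1/1450 ≈ -0.00068966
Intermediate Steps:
l(G, t) = 88 + t
1/(l(-229, 165) + d(-131)) = 1/((88 + 165) + 13*(-131)) = 1/(253 - 1703) = 1/(-1450) = -1/1450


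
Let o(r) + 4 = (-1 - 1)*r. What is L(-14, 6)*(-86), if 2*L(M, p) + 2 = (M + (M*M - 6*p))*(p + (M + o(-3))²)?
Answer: -941614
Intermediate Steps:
o(r) = -4 - 2*r (o(r) = -4 + (-1 - 1)*r = -4 - 2*r)
L(M, p) = -1 + (p + (2 + M)²)*(M + M² - 6*p)/2 (L(M, p) = -1 + ((M + (M*M - 6*p))*(p + (M + (-4 - 2*(-3)))²))/2 = -1 + ((M + (M² - 6*p))*(p + (M + (-4 + 6))²))/2 = -1 + ((M + M² - 6*p)*(p + (M + 2)²))/2 = -1 + ((M + M² - 6*p)*(p + (2 + M)²))/2 = -1 + ((p + (2 + M)²)*(M + M² - 6*p))/2 = -1 + (p + (2 + M)²)*(M + M² - 6*p)/2)
L(-14, 6)*(-86) = (-1 - 3*6² + (½)*(-14)*6 + (½)*(-14)*(2 - 14)² + (½)*6*(-14)² + (½)*(-14)²*(2 - 14)² - 3*6*(2 - 14)²)*(-86) = (-1 - 3*36 - 42 + (½)*(-14)*(-12)² + (½)*6*196 + (½)*196*(-12)² - 3*6*(-12)²)*(-86) = (-1 - 108 - 42 + (½)*(-14)*144 + 588 + (½)*196*144 - 3*6*144)*(-86) = (-1 - 108 - 42 - 1008 + 588 + 14112 - 2592)*(-86) = 10949*(-86) = -941614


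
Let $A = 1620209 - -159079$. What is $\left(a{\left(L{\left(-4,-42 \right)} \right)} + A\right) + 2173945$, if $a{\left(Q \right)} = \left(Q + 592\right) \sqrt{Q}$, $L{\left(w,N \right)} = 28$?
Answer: $3953233 + 1240 \sqrt{7} \approx 3.9565 \cdot 10^{6}$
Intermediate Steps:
$A = 1779288$ ($A = 1620209 + 159079 = 1779288$)
$a{\left(Q \right)} = \sqrt{Q} \left(592 + Q\right)$ ($a{\left(Q \right)} = \left(592 + Q\right) \sqrt{Q} = \sqrt{Q} \left(592 + Q\right)$)
$\left(a{\left(L{\left(-4,-42 \right)} \right)} + A\right) + 2173945 = \left(\sqrt{28} \left(592 + 28\right) + 1779288\right) + 2173945 = \left(2 \sqrt{7} \cdot 620 + 1779288\right) + 2173945 = \left(1240 \sqrt{7} + 1779288\right) + 2173945 = \left(1779288 + 1240 \sqrt{7}\right) + 2173945 = 3953233 + 1240 \sqrt{7}$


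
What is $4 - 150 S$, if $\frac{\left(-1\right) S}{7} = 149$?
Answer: $156454$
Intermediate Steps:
$S = -1043$ ($S = \left(-7\right) 149 = -1043$)
$4 - 150 S = 4 - -156450 = 4 + 156450 = 156454$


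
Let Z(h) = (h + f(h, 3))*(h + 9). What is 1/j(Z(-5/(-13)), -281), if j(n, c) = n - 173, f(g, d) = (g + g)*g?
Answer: -2197/366051 ≈ -0.0060019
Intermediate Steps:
f(g, d) = 2*g² (f(g, d) = (2*g)*g = 2*g²)
Z(h) = (9 + h)*(h + 2*h²) (Z(h) = (h + 2*h²)*(h + 9) = (h + 2*h²)*(9 + h) = (9 + h)*(h + 2*h²))
j(n, c) = -173 + n
1/j(Z(-5/(-13)), -281) = 1/(-173 + (-5/(-13))*(9 + 2*(-5/(-13))² + 19*(-5/(-13)))) = 1/(-173 + (-5*(-1/13))*(9 + 2*(-5*(-1/13))² + 19*(-5*(-1/13)))) = 1/(-173 + 5*(9 + 2*(5/13)² + 19*(5/13))/13) = 1/(-173 + 5*(9 + 2*(25/169) + 95/13)/13) = 1/(-173 + 5*(9 + 50/169 + 95/13)/13) = 1/(-173 + (5/13)*(2806/169)) = 1/(-173 + 14030/2197) = 1/(-366051/2197) = -2197/366051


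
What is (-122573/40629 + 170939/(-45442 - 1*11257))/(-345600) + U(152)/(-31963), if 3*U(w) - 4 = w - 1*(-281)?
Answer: -57762911647619623/12723389002858694400 ≈ -0.0045399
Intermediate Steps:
U(w) = 95 + w/3 (U(w) = 4/3 + (w - 1*(-281))/3 = 4/3 + (w + 281)/3 = 4/3 + (281 + w)/3 = 4/3 + (281/3 + w/3) = 95 + w/3)
(-122573/40629 + 170939/(-45442 - 1*11257))/(-345600) + U(152)/(-31963) = (-122573/40629 + 170939/(-45442 - 1*11257))/(-345600) + (95 + (⅓)*152)/(-31963) = (-122573*1/40629 + 170939/(-45442 - 11257))*(-1/345600) + (95 + 152/3)*(-1/31963) = (-122573/40629 + 170939/(-56699))*(-1/345600) + (437/3)*(-1/31963) = (-122573/40629 + 170939*(-1/56699))*(-1/345600) - 437/95889 = (-122573/40629 - 170939/56699)*(-1/345600) - 437/95889 = -13894847158/2303623671*(-1/345600) - 437/95889 = 6947423579/398066170348800 - 437/95889 = -57762911647619623/12723389002858694400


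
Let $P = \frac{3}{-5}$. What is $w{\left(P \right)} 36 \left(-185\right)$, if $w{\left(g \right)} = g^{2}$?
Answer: $- \frac{11988}{5} \approx -2397.6$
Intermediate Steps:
$P = - \frac{3}{5}$ ($P = 3 \left(- \frac{1}{5}\right) = - \frac{3}{5} \approx -0.6$)
$w{\left(P \right)} 36 \left(-185\right) = \left(- \frac{3}{5}\right)^{2} \cdot 36 \left(-185\right) = \frac{9}{25} \cdot 36 \left(-185\right) = \frac{324}{25} \left(-185\right) = - \frac{11988}{5}$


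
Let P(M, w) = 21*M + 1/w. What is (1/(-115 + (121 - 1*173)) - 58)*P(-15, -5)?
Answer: 15266712/835 ≈ 18284.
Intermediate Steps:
P(M, w) = 1/w + 21*M
(1/(-115 + (121 - 1*173)) - 58)*P(-15, -5) = (1/(-115 + (121 - 1*173)) - 58)*(1/(-5) + 21*(-15)) = (1/(-115 + (121 - 173)) - 58)*(-⅕ - 315) = (1/(-115 - 52) - 58)*(-1576/5) = (1/(-167) - 58)*(-1576/5) = (-1/167 - 58)*(-1576/5) = -9687/167*(-1576/5) = 15266712/835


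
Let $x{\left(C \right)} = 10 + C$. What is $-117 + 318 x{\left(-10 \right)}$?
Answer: $-117$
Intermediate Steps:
$-117 + 318 x{\left(-10 \right)} = -117 + 318 \left(10 - 10\right) = -117 + 318 \cdot 0 = -117 + 0 = -117$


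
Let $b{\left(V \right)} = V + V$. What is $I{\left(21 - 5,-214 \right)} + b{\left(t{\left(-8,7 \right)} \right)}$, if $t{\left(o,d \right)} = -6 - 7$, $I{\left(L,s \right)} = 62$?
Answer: $36$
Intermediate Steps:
$t{\left(o,d \right)} = -13$
$b{\left(V \right)} = 2 V$
$I{\left(21 - 5,-214 \right)} + b{\left(t{\left(-8,7 \right)} \right)} = 62 + 2 \left(-13\right) = 62 - 26 = 36$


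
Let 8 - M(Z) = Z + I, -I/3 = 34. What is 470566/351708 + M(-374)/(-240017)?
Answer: 56386806475/42207949518 ≈ 1.3359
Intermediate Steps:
I = -102 (I = -3*34 = -102)
M(Z) = 110 - Z (M(Z) = 8 - (Z - 102) = 8 - (-102 + Z) = 8 + (102 - Z) = 110 - Z)
470566/351708 + M(-374)/(-240017) = 470566/351708 + (110 - 1*(-374))/(-240017) = 470566*(1/351708) + (110 + 374)*(-1/240017) = 235283/175854 + 484*(-1/240017) = 235283/175854 - 484/240017 = 56386806475/42207949518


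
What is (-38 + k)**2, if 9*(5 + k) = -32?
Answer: 175561/81 ≈ 2167.4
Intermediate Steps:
k = -77/9 (k = -5 + (1/9)*(-32) = -5 - 32/9 = -77/9 ≈ -8.5556)
(-38 + k)**2 = (-38 - 77/9)**2 = (-419/9)**2 = 175561/81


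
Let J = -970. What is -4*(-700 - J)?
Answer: -1080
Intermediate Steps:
-4*(-700 - J) = -4*(-700 - 1*(-970)) = -4*(-700 + 970) = -4*270 = -1080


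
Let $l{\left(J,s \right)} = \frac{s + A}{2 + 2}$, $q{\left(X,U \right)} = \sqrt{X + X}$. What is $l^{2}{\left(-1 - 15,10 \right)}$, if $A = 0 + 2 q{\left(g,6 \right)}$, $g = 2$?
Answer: $\frac{49}{4} \approx 12.25$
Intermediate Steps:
$q{\left(X,U \right)} = \sqrt{2} \sqrt{X}$ ($q{\left(X,U \right)} = \sqrt{2 X} = \sqrt{2} \sqrt{X}$)
$A = 4$ ($A = 0 + 2 \sqrt{2} \sqrt{2} = 0 + 2 \cdot 2 = 0 + 4 = 4$)
$l{\left(J,s \right)} = 1 + \frac{s}{4}$ ($l{\left(J,s \right)} = \frac{s + 4}{2 + 2} = \frac{4 + s}{4} = \left(4 + s\right) \frac{1}{4} = 1 + \frac{s}{4}$)
$l^{2}{\left(-1 - 15,10 \right)} = \left(1 + \frac{1}{4} \cdot 10\right)^{2} = \left(1 + \frac{5}{2}\right)^{2} = \left(\frac{7}{2}\right)^{2} = \frac{49}{4}$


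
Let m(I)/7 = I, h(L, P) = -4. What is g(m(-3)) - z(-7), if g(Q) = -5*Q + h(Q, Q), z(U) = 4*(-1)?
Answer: 105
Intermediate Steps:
z(U) = -4
m(I) = 7*I
g(Q) = -4 - 5*Q (g(Q) = -5*Q - 4 = -4 - 5*Q)
g(m(-3)) - z(-7) = (-4 - 35*(-3)) - 1*(-4) = (-4 - 5*(-21)) + 4 = (-4 + 105) + 4 = 101 + 4 = 105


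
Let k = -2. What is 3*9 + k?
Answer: 25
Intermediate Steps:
3*9 + k = 3*9 - 2 = 27 - 2 = 25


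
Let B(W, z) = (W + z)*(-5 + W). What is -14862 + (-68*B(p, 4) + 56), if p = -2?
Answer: -13854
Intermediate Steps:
B(W, z) = (-5 + W)*(W + z)
-14862 + (-68*B(p, 4) + 56) = -14862 + (-68*((-2)² - 5*(-2) - 5*4 - 2*4) + 56) = -14862 + (-68*(4 + 10 - 20 - 8) + 56) = -14862 + (-68*(-14) + 56) = -14862 + (952 + 56) = -14862 + 1008 = -13854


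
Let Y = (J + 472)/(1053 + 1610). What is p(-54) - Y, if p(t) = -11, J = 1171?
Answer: -30936/2663 ≈ -11.617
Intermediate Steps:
Y = 1643/2663 (Y = (1171 + 472)/(1053 + 1610) = 1643/2663 ≈ 0.61697)
p(-54) - Y = -11 - 1*1643/2663 = -11 - 1643/2663 = -30936/2663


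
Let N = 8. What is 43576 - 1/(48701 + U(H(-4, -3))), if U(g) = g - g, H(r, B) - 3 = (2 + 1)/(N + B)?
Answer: 2122194775/48701 ≈ 43576.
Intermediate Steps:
H(r, B) = 3 + 3/(8 + B) (H(r, B) = 3 + (2 + 1)/(8 + B) = 3 + 3/(8 + B))
U(g) = 0
43576 - 1/(48701 + U(H(-4, -3))) = 43576 - 1/(48701 + 0) = 43576 - 1/48701 = 2122194775/48701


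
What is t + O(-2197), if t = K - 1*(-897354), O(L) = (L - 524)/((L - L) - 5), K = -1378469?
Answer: -2402854/5 ≈ -4.8057e+5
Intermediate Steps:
O(L) = 524/5 - L/5 (O(L) = (-524 + L)/(0 - 5) = (-524 + L)/(-5) = (-524 + L)*(-⅕) = 524/5 - L/5)
t = -481115 (t = -1378469 - 1*(-897354) = -1378469 + 897354 = -481115)
t + O(-2197) = -481115 + (524/5 - ⅕*(-2197)) = -481115 + (524/5 + 2197/5) = -481115 + 2721/5 = -2402854/5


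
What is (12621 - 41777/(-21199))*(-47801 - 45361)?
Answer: -24929625393672/21199 ≈ -1.1760e+9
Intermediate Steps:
(12621 - 41777/(-21199))*(-47801 - 45361) = (12621 - 41777*(-1/21199))*(-93162) = (12621 + 41777/21199)*(-93162) = (267594356/21199)*(-93162) = -24929625393672/21199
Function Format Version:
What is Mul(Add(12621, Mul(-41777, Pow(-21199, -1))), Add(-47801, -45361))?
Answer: Rational(-24929625393672, 21199) ≈ -1.1760e+9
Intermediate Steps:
Mul(Add(12621, Mul(-41777, Pow(-21199, -1))), Add(-47801, -45361)) = Mul(Add(12621, Mul(-41777, Rational(-1, 21199))), -93162) = Mul(Add(12621, Rational(41777, 21199)), -93162) = Mul(Rational(267594356, 21199), -93162) = Rational(-24929625393672, 21199)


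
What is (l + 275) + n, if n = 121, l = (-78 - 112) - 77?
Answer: 129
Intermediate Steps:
l = -267 (l = -190 - 77 = -267)
(l + 275) + n = (-267 + 275) + 121 = 8 + 121 = 129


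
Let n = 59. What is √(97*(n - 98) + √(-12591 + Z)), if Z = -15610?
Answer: √(-3783 + I*√28201) ≈ 1.3648 + 61.521*I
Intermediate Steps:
√(97*(n - 98) + √(-12591 + Z)) = √(97*(59 - 98) + √(-12591 - 15610)) = √(97*(-39) + √(-28201)) = √(-3783 + I*√28201)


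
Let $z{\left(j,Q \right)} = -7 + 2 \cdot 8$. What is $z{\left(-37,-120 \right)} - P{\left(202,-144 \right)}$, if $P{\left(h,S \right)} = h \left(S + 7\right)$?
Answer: $27683$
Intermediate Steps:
$P{\left(h,S \right)} = h \left(7 + S\right)$
$z{\left(j,Q \right)} = 9$ ($z{\left(j,Q \right)} = -7 + 16 = 9$)
$z{\left(-37,-120 \right)} - P{\left(202,-144 \right)} = 9 - 202 \left(7 - 144\right) = 9 - 202 \left(-137\right) = 9 - -27674 = 9 + 27674 = 27683$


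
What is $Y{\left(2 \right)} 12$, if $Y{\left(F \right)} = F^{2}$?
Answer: $48$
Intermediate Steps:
$Y{\left(2 \right)} 12 = 2^{2} \cdot 12 = 4 \cdot 12 = 48$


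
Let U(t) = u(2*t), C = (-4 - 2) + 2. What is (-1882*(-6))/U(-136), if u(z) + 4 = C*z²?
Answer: -2823/73985 ≈ -0.038156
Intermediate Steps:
C = -4 (C = -6 + 2 = -4)
u(z) = -4 - 4*z²
U(t) = -4 - 16*t² (U(t) = -4 - 4*4*t² = -4 - 16*t²)
(-1882*(-6))/U(-136) = (-1882*(-6))/(-4 - 16*(-136)²) = 11292/(-4 - 16*18496) = 11292/(-4 - 295936) = 11292/(-295940) = 11292*(-1/295940) = -2823/73985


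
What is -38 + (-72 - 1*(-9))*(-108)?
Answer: 6766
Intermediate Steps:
-38 + (-72 - 1*(-9))*(-108) = -38 + (-72 + 9)*(-108) = -38 - 63*(-108) = -38 + 6804 = 6766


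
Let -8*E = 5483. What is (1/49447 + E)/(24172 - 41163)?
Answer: 271117893/6721231816 ≈ 0.040338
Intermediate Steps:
E = -5483/8 (E = -1/8*5483 = -5483/8 ≈ -685.38)
(1/49447 + E)/(24172 - 41163) = (1/49447 - 5483/8)/(24172 - 41163) = (1/49447 - 5483/8)/(-16991) = -271117893/395576*(-1/16991) = 271117893/6721231816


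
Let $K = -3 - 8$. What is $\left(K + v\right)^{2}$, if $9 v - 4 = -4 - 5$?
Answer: $\frac{10816}{81} \approx 133.53$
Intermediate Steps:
$K = -11$ ($K = -3 - 8 = -11$)
$v = - \frac{5}{9}$ ($v = \frac{4}{9} + \frac{-4 - 5}{9} = \frac{4}{9} + \frac{1}{9} \left(-9\right) = \frac{4}{9} - 1 = - \frac{5}{9} \approx -0.55556$)
$\left(K + v\right)^{2} = \left(-11 - \frac{5}{9}\right)^{2} = \left(- \frac{104}{9}\right)^{2} = \frac{10816}{81}$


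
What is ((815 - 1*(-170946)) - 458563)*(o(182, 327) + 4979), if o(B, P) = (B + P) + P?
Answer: -1667753630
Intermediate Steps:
o(B, P) = B + 2*P
((815 - 1*(-170946)) - 458563)*(o(182, 327) + 4979) = ((815 - 1*(-170946)) - 458563)*((182 + 2*327) + 4979) = ((815 + 170946) - 458563)*((182 + 654) + 4979) = (171761 - 458563)*(836 + 4979) = -286802*5815 = -1667753630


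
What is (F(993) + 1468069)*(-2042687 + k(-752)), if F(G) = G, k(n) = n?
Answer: -3001938584218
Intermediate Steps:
(F(993) + 1468069)*(-2042687 + k(-752)) = (993 + 1468069)*(-2042687 - 752) = 1469062*(-2043439) = -3001938584218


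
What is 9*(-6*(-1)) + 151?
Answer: 205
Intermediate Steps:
9*(-6*(-1)) + 151 = 9*6 + 151 = 54 + 151 = 205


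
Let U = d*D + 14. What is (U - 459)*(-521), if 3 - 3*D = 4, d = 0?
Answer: 231845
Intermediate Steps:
D = -⅓ (D = 1 - ⅓*4 = 1 - 4/3 = -⅓ ≈ -0.33333)
U = 14 (U = 0*(-⅓) + 14 = 0 + 14 = 14)
(U - 459)*(-521) = (14 - 459)*(-521) = -445*(-521) = 231845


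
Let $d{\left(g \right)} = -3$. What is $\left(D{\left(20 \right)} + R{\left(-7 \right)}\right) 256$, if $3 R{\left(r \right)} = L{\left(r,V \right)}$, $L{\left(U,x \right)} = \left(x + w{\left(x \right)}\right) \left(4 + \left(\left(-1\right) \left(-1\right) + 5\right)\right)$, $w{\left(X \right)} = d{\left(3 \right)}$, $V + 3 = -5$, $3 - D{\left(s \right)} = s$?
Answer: $- \frac{41216}{3} \approx -13739.0$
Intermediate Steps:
$D{\left(s \right)} = 3 - s$
$V = -8$ ($V = -3 - 5 = -8$)
$w{\left(X \right)} = -3$
$L{\left(U,x \right)} = -30 + 10 x$ ($L{\left(U,x \right)} = \left(x - 3\right) \left(4 + \left(\left(-1\right) \left(-1\right) + 5\right)\right) = \left(-3 + x\right) \left(4 + \left(1 + 5\right)\right) = \left(-3 + x\right) \left(4 + 6\right) = \left(-3 + x\right) 10 = -30 + 10 x$)
$R{\left(r \right)} = - \frac{110}{3}$ ($R{\left(r \right)} = \frac{-30 + 10 \left(-8\right)}{3} = \frac{-30 - 80}{3} = \frac{1}{3} \left(-110\right) = - \frac{110}{3}$)
$\left(D{\left(20 \right)} + R{\left(-7 \right)}\right) 256 = \left(\left(3 - 20\right) - \frac{110}{3}\right) 256 = \left(-17 - \frac{110}{3}\right) 256 = \left(- \frac{161}{3}\right) 256 = - \frac{41216}{3}$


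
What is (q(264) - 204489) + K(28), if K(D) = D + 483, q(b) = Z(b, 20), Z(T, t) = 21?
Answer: -203957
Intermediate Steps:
q(b) = 21
K(D) = 483 + D
(q(264) - 204489) + K(28) = (21 - 204489) + (483 + 28) = -204468 + 511 = -203957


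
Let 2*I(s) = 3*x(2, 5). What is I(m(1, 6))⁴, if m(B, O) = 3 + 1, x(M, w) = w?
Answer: 50625/16 ≈ 3164.1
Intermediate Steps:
m(B, O) = 4
I(s) = 15/2 (I(s) = (3*5)/2 = (½)*15 = 15/2)
I(m(1, 6))⁴ = (15/2)⁴ = 50625/16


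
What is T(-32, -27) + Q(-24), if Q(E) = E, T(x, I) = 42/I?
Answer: -230/9 ≈ -25.556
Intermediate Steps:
T(-32, -27) + Q(-24) = 42/(-27) - 24 = 42*(-1/27) - 24 = -14/9 - 24 = -230/9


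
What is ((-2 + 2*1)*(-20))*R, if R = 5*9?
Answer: 0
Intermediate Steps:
R = 45
((-2 + 2*1)*(-20))*R = ((-2 + 2*1)*(-20))*45 = ((-2 + 2)*(-20))*45 = (0*(-20))*45 = 0*45 = 0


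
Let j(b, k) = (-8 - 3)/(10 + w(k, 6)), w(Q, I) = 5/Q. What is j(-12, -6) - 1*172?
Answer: -866/5 ≈ -173.20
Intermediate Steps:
j(b, k) = -11/(10 + 5/k) (j(b, k) = (-8 - 3)/(10 + 5/k) = -11/(10 + 5/k))
j(-12, -6) - 1*172 = -11*(-6)/(5 + 10*(-6)) - 1*172 = -11*(-6)/(5 - 60) - 172 = -11*(-6)/(-55) - 172 = -11*(-6)*(-1/55) - 172 = -6/5 - 172 = -866/5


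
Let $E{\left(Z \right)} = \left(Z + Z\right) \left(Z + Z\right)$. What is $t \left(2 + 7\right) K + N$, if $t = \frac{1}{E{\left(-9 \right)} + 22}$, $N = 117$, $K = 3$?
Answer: $\frac{40509}{346} \approx 117.08$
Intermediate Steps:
$E{\left(Z \right)} = 4 Z^{2}$ ($E{\left(Z \right)} = 2 Z 2 Z = 4 Z^{2}$)
$t = \frac{1}{346}$ ($t = \frac{1}{4 \left(-9\right)^{2} + 22} = \frac{1}{4 \cdot 81 + 22} = \frac{1}{324 + 22} = \frac{1}{346} \approx 0.0028902$)
$t \left(2 + 7\right) K + N = \frac{\left(2 + 7\right) 3}{346} + 117 = \frac{9 \cdot 3}{346} + 117 = \frac{1}{346} \cdot 27 + 117 = \frac{27}{346} + 117 = \frac{40509}{346}$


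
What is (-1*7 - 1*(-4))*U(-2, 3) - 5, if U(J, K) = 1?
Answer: -8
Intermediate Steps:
(-1*7 - 1*(-4))*U(-2, 3) - 5 = (-1*7 - 1*(-4))*1 - 5 = (-7 + 4)*1 - 5 = -3*1 - 5 = -3 - 5 = -8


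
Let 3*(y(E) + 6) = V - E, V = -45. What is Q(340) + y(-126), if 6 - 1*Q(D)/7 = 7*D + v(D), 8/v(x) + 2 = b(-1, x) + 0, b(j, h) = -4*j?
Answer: -16625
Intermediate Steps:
v(x) = 4 (v(x) = 8/(-2 + (-4*(-1) + 0)) = 8/(-2 + (4 + 0)) = 8/(-2 + 4) = 8/2 = 8*(1/2) = 4)
Q(D) = 14 - 49*D (Q(D) = 42 - 7*(7*D + 4) = 42 - 7*(4 + 7*D) = 42 + (-28 - 49*D) = 14 - 49*D)
y(E) = -21 - E/3 (y(E) = -6 + (-45 - E)/3 = -6 + (-15 - E/3) = -21 - E/3)
Q(340) + y(-126) = (14 - 49*340) + (-21 - 1/3*(-126)) = (14 - 16660) + (-21 + 42) = -16646 + 21 = -16625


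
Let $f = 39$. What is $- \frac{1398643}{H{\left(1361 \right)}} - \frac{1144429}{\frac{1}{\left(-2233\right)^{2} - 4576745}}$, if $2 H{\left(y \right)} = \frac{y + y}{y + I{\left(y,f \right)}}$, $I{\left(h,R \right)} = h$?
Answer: $-468696827662$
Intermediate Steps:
$H{\left(y \right)} = \frac{1}{2}$ ($H{\left(y \right)} = \frac{\left(y + y\right) \frac{1}{y + y}}{2} = \frac{2 y \frac{1}{2 y}}{2} = \frac{1}{2} \cdot 1 = \frac{1}{2}$)
$- \frac{1398643}{H{\left(1361 \right)}} - \frac{1144429}{\frac{1}{\left(-2233\right)^{2} - 4576745}} = - 1398643 \frac{1}{\frac{1}{2}} - \frac{1144429}{\frac{1}{\left(-2233\right)^{2} - 4576745}} = \left(-1398643\right) 2 - \frac{1144429}{\frac{1}{4986289 - 4576745}} = -2797286 - \frac{1144429}{\frac{1}{409544}} = -2797286 - 1144429 \frac{1}{\frac{1}{409544}} = -2797286 - 468694030376 = -468696827662$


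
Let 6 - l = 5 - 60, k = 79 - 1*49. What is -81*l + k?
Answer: -4911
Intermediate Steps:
k = 30 (k = 79 - 49 = 30)
l = 61 (l = 6 - (5 - 60) = 6 - 1*(-55) = 6 + 55 = 61)
-81*l + k = -81*61 + 30 = -4941 + 30 = -4911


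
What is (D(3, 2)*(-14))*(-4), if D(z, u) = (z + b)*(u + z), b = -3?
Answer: 0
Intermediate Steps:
D(z, u) = (-3 + z)*(u + z) (D(z, u) = (z - 3)*(u + z) = (-3 + z)*(u + z))
(D(3, 2)*(-14))*(-4) = ((3² - 3*2 - 3*3 + 2*3)*(-14))*(-4) = ((9 - 6 - 9 + 6)*(-14))*(-4) = (0*(-14))*(-4) = 0*(-4) = 0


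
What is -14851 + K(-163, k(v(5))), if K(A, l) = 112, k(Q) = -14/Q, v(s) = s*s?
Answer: -14739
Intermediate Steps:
v(s) = s**2
-14851 + K(-163, k(v(5))) = -14851 + 112 = -14739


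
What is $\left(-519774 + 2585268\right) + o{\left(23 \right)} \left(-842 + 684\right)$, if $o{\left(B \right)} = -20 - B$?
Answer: $2072288$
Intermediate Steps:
$\left(-519774 + 2585268\right) + o{\left(23 \right)} \left(-842 + 684\right) = \left(-519774 + 2585268\right) + \left(-20 - 23\right) \left(-842 + 684\right) = 2065494 + \left(-20 - 23\right) \left(-158\right) = 2065494 - -6794 = 2065494 + 6794 = 2072288$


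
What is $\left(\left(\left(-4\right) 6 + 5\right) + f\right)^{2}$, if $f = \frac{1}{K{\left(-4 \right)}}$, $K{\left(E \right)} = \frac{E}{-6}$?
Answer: $\frac{1225}{4} \approx 306.25$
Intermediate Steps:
$K{\left(E \right)} = - \frac{E}{6}$ ($K{\left(E \right)} = E \left(- \frac{1}{6}\right) = - \frac{E}{6}$)
$f = \frac{3}{2}$ ($f = \frac{1}{\left(- \frac{1}{6}\right) \left(-4\right)} = \frac{1}{\frac{2}{3}} = \frac{3}{2} \approx 1.5$)
$\left(\left(\left(-4\right) 6 + 5\right) + f\right)^{2} = \left(\left(\left(-4\right) 6 + 5\right) + \frac{3}{2}\right)^{2} = \left(\left(-24 + 5\right) + \frac{3}{2}\right)^{2} = \left(-19 + \frac{3}{2}\right)^{2} = \left(- \frac{35}{2}\right)^{2} = \frac{1225}{4}$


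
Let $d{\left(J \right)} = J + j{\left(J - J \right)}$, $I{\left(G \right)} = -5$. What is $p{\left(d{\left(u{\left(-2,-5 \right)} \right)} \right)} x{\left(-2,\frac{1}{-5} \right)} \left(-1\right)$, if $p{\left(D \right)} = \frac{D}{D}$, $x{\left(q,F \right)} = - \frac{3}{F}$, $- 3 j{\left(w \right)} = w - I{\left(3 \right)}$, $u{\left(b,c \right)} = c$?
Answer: $-15$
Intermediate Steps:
$j{\left(w \right)} = - \frac{5}{3} - \frac{w}{3}$ ($j{\left(w \right)} = - \frac{w - -5}{3} = - \frac{w + 5}{3} = - \frac{5 + w}{3} = - \frac{5}{3} - \frac{w}{3}$)
$d{\left(J \right)} = - \frac{5}{3} + J$ ($d{\left(J \right)} = J - \left(\frac{5}{3} + \frac{J - J}{3}\right) = J - \frac{5}{3} = - \frac{5}{3} + J$)
$p{\left(D \right)} = 1$
$p{\left(d{\left(u{\left(-2,-5 \right)} \right)} \right)} x{\left(-2,\frac{1}{-5} \right)} \left(-1\right) = 1 \left(- \frac{3}{\frac{1}{-5}}\right) \left(-1\right) = 1 \left(- \frac{3}{- \frac{1}{5}}\right) \left(-1\right) = 1 \left(\left(-3\right) \left(-5\right)\right) \left(-1\right) = 1 \cdot 15 \left(-1\right) = 15 \left(-1\right) = -15$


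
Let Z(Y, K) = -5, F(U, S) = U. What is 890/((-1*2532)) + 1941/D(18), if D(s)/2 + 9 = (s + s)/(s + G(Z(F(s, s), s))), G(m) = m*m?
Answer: -2943793/24687 ≈ -119.24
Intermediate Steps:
G(m) = m²
D(s) = -18 + 4*s/(25 + s) (D(s) = -18 + 2*((s + s)/(s + (-5)²)) = -18 + 2*((2*s)/(s + 25)) = -18 + 2*((2*s)/(25 + s)) = -18 + 2*(2*s/(25 + s)) = -18 + 4*s/(25 + s))
890/((-1*2532)) + 1941/D(18) = 890/((-1*2532)) + 1941/((2*(-225 - 7*18)/(25 + 18))) = 890/(-2532) + 1941/((2*(-225 - 126)/43)) = 890*(-1/2532) + 1941/((2*(1/43)*(-351))) = -445/1266 + 1941/(-702/43) = -445/1266 + 1941*(-43/702) = -445/1266 - 27821/234 = -2943793/24687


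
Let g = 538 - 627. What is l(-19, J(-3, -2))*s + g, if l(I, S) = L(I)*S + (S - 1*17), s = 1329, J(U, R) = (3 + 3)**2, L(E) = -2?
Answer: -70526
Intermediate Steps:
g = -89
J(U, R) = 36 (J(U, R) = 6**2 = 36)
l(I, S) = -17 - S (l(I, S) = -2*S + (S - 1*17) = -2*S + (S - 17) = -2*S + (-17 + S) = -17 - S)
l(-19, J(-3, -2))*s + g = (-17 - 1*36)*1329 - 89 = (-17 - 36)*1329 - 89 = -53*1329 - 89 = -70437 - 89 = -70526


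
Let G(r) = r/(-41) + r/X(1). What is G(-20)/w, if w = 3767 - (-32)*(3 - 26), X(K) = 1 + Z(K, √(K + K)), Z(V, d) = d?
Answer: 120/17753 - 20*√2/3031 ≈ -0.0025722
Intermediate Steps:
X(K) = 1 + √2*√K (X(K) = 1 + √(K + K) = 1 + √(2*K) = 1 + √2*√K)
G(r) = -r/41 + r/(1 + √2) (G(r) = r/(-41) + r/(1 + √2*√1) = r*(-1/41) + r/(1 + √2*1) = -r/41 + r/(1 + √2))
w = 3031 (w = 3767 - (-32)*(-23) = 3767 - 1*736 = 3767 - 736 = 3031)
G(-20)/w = (-42/41*(-20) - 20*√2)/3031 = (840/41 - 20*√2)*(1/3031) = 120/17753 - 20*√2/3031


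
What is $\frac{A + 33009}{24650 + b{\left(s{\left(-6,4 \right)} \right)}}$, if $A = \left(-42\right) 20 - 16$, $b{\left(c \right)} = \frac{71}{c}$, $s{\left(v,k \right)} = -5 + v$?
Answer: $\frac{353683}{271079} \approx 1.3047$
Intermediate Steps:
$A = -856$ ($A = -840 - 16 = -856$)
$\frac{A + 33009}{24650 + b{\left(s{\left(-6,4 \right)} \right)}} = \frac{-856 + 33009}{24650 + \frac{71}{-5 - 6}} = \frac{32153}{24650 + \frac{71}{-11}} = \frac{32153}{24650 + 71 \left(- \frac{1}{11}\right)} = \frac{32153}{24650 - \frac{71}{11}} = \frac{32153}{\frac{271079}{11}} = 32153 \cdot \frac{11}{271079} = \frac{353683}{271079}$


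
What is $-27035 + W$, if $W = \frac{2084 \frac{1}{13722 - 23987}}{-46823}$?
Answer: $- \frac{12994050896241}{480638095} \approx -27035.0$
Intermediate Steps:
$W = \frac{2084}{480638095}$ ($W = \frac{2084}{13722 - 23987} \left(- \frac{1}{46823}\right) = \frac{2084}{-10265} \left(- \frac{1}{46823}\right) = 2084 \left(- \frac{1}{10265}\right) \left(- \frac{1}{46823}\right) = \left(- \frac{2084}{10265}\right) \left(- \frac{1}{46823}\right) = \frac{2084}{480638095} \approx 4.3359 \cdot 10^{-6}$)
$-27035 + W = -27035 + \frac{2084}{480638095} = - \frac{12994050896241}{480638095}$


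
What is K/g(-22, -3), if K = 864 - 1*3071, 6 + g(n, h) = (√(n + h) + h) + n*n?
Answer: -41933/9026 + 2207*I/45130 ≈ -4.6458 + 0.048903*I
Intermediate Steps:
g(n, h) = -6 + h + n² + √(h + n) (g(n, h) = -6 + ((√(n + h) + h) + n*n) = -6 + ((√(h + n) + h) + n²) = -6 + ((h + √(h + n)) + n²) = -6 + (h + n² + √(h + n)) = -6 + h + n² + √(h + n))
K = -2207 (K = 864 - 3071 = -2207)
K/g(-22, -3) = -2207/(-6 - 3 + (-22)² + √(-3 - 22)) = -2207/(-6 - 3 + 484 + √(-25)) = -2207/(-6 - 3 + 484 + 5*I) = -2207*(475 - 5*I)/225650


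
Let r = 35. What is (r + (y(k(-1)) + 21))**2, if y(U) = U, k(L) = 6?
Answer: 3844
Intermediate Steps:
(r + (y(k(-1)) + 21))**2 = (35 + (6 + 21))**2 = (35 + 27)**2 = 62**2 = 3844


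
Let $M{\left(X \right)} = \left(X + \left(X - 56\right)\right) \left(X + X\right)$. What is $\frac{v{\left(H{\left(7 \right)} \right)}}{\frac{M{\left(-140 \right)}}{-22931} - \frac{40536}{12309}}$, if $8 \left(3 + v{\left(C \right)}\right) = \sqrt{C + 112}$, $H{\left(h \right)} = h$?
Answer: $\frac{94085893}{231951304} - \frac{94085893 \sqrt{119}}{5566831296} \approx 0.22126$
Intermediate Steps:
$M{\left(X \right)} = 2 X \left(-56 + 2 X\right)$ ($M{\left(X \right)} = \left(X + \left(X - 56\right)\right) 2 X = \left(X + \left(-56 + X\right)\right) 2 X = \left(-56 + 2 X\right) 2 X = 2 X \left(-56 + 2 X\right)$)
$v{\left(C \right)} = -3 + \frac{\sqrt{112 + C}}{8}$ ($v{\left(C \right)} = -3 + \frac{\sqrt{C + 112}}{8} = -3 + \frac{\sqrt{112 + C}}{8}$)
$\frac{v{\left(H{\left(7 \right)} \right)}}{\frac{M{\left(-140 \right)}}{-22931} - \frac{40536}{12309}} = \frac{-3 + \frac{\sqrt{112 + 7}}{8}}{\frac{4 \left(-140\right) \left(-28 - 140\right)}{-22931} - \frac{40536}{12309}} = \frac{-3 + \frac{\sqrt{119}}{8}}{4 \left(-140\right) \left(-168\right) \left(- \frac{1}{22931}\right) - \frac{13512}{4103}} = \frac{-3 + \frac{\sqrt{119}}{8}}{94080 \left(- \frac{1}{22931}\right) - \frac{13512}{4103}} = \frac{-3 + \frac{\sqrt{119}}{8}}{- \frac{94080}{22931} - \frac{13512}{4103}} = \frac{-3 + \frac{\sqrt{119}}{8}}{- \frac{695853912}{94085893}} = \left(-3 + \frac{\sqrt{119}}{8}\right) \left(- \frac{94085893}{695853912}\right) = \frac{94085893}{231951304} - \frac{94085893 \sqrt{119}}{5566831296}$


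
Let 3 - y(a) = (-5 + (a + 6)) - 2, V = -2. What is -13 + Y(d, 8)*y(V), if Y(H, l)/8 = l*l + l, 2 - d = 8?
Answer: 3443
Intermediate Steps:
d = -6 (d = 2 - 1*8 = 2 - 8 = -6)
y(a) = 4 - a (y(a) = 3 - ((-5 + (a + 6)) - 2) = 3 - ((-5 + (6 + a)) - 2) = 3 - ((1 + a) - 2) = 3 - (-1 + a) = 3 + (1 - a) = 4 - a)
Y(H, l) = 8*l + 8*l² (Y(H, l) = 8*(l*l + l) = 8*(l² + l) = 8*(l + l²) = 8*l + 8*l²)
-13 + Y(d, 8)*y(V) = -13 + (8*8*(1 + 8))*(4 - 1*(-2)) = -13 + (8*8*9)*(4 + 2) = -13 + 576*6 = -13 + 3456 = 3443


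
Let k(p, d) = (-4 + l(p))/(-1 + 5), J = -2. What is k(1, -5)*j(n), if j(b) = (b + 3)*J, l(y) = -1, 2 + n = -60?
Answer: -295/2 ≈ -147.50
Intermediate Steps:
n = -62 (n = -2 - 60 = -62)
j(b) = -6 - 2*b (j(b) = (b + 3)*(-2) = (3 + b)*(-2) = -6 - 2*b)
k(p, d) = -5/4 (k(p, d) = (-4 - 1)/(-1 + 5) = -5/4)
k(1, -5)*j(n) = -5*(-6 - 2*(-62))/4 = -5*(-6 + 124)/4 = -5/4*118 = -295/2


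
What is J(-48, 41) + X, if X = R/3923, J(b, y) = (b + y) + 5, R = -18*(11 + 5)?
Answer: -8134/3923 ≈ -2.0734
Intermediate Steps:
R = -288 (R = -18*16 = -288)
J(b, y) = 5 + b + y
X = -288/3923 ≈ -0.073413
J(-48, 41) + X = (5 - 48 + 41) - 288/3923 = -2 - 288/3923 = -8134/3923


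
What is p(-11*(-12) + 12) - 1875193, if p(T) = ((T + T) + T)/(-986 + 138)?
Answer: -99385256/53 ≈ -1.8752e+6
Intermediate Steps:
p(T) = -3*T/848 (p(T) = (2*T + T)/(-848) = (3*T)*(-1/848) = -3*T/848)
p(-11*(-12) + 12) - 1875193 = -3*(-11*(-12) + 12)/848 - 1875193 = -3*(132 + 12)/848 - 1875193 = -3/848*144 - 1875193 = -27/53 - 1875193 = -99385256/53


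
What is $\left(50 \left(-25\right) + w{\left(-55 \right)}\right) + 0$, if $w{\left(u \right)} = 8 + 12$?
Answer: $-1230$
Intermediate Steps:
$w{\left(u \right)} = 20$
$\left(50 \left(-25\right) + w{\left(-55 \right)}\right) + 0 = \left(50 \left(-25\right) + 20\right) + 0 = \left(-1250 + 20\right) + 0 = -1230 + 0 = -1230$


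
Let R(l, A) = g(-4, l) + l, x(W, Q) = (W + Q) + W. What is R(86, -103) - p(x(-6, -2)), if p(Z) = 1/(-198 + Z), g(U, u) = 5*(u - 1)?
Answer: 108333/212 ≈ 511.00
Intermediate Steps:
g(U, u) = -5 + 5*u (g(U, u) = 5*(-1 + u) = -5 + 5*u)
x(W, Q) = Q + 2*W (x(W, Q) = (Q + W) + W = Q + 2*W)
R(l, A) = -5 + 6*l (R(l, A) = (-5 + 5*l) + l = -5 + 6*l)
R(86, -103) - p(x(-6, -2)) = (-5 + 6*86) - 1/(-198 + (-2 + 2*(-6))) = (-5 + 516) - 1/(-198 + (-2 - 12)) = 511 - 1/(-198 - 14) = 511 - 1/(-212) = 511 - 1*(-1/212) = 511 + 1/212 = 108333/212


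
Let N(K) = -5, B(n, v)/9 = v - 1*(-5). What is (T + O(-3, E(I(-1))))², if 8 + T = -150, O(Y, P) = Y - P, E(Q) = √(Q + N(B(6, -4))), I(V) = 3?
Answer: (161 + I*√2)² ≈ 25919.0 + 455.4*I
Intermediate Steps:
B(n, v) = 45 + 9*v (B(n, v) = 9*(v - 1*(-5)) = 9*(v + 5) = 9*(5 + v) = 45 + 9*v)
E(Q) = √(-5 + Q) (E(Q) = √(Q - 5) = √(-5 + Q))
T = -158 (T = -8 - 150 = -158)
(T + O(-3, E(I(-1))))² = (-158 + (-3 - √(-5 + 3)))² = (-158 + (-3 - √(-2)))² = (-158 + (-3 - I*√2))² = (-161 - I*√2)²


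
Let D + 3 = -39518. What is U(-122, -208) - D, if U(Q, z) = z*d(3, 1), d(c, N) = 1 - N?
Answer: 39521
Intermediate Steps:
D = -39521 (D = -3 - 39518 = -39521)
U(Q, z) = 0 (U(Q, z) = z*(1 - 1*1) = z*(1 - 1) = z*0 = 0)
U(-122, -208) - D = 0 - 1*(-39521) = 0 + 39521 = 39521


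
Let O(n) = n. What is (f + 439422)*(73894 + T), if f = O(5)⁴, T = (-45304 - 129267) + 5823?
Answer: -41740218138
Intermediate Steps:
T = -168748 (T = -174571 + 5823 = -168748)
f = 625 (f = 5⁴ = 625)
(f + 439422)*(73894 + T) = (625 + 439422)*(73894 - 168748) = 440047*(-94854) = -41740218138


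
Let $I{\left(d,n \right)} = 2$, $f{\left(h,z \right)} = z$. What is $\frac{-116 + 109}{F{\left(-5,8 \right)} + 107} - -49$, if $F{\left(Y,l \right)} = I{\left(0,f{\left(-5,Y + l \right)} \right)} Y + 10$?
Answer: $\frac{5236}{107} \approx 48.935$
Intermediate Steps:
$F{\left(Y,l \right)} = 10 + 2 Y$ ($F{\left(Y,l \right)} = 2 Y + 10 = 10 + 2 Y$)
$\frac{-116 + 109}{F{\left(-5,8 \right)} + 107} - -49 = \frac{-116 + 109}{\left(10 + 2 \left(-5\right)\right) + 107} - -49 = - \frac{7}{\left(10 - 10\right) + 107} + 49 = - \frac{7}{0 + 107} + 49 = - \frac{7}{107} + 49 = \frac{5236}{107}$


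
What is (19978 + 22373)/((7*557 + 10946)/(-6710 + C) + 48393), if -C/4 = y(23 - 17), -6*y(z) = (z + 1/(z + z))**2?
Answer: 20385385627/23292595221 ≈ 0.87519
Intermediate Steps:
y(z) = -(z + 1/(2*z))**2/6 (y(z) = -(z + 1/(z + z))**2/6 = -(z + 1/(2*z))**2/6)
C = 5329/216 (C = -(-1)*(1 + 2*(23 - 17)**2)**2/(6*(23 - 17)**2) = -(-1)*(1 + 2*6**2)**2/(6*6**2) = -(-1)*(1 + 2*36)**2/(6*36) = -(-1)*(1 + 72)**2/(6*36) = -(-1)*73**2/(6*36) = -(-1)*5329/(6*36) = -4*(-5329/864) = 5329/216 ≈ 24.671)
(19978 + 22373)/((7*557 + 10946)/(-6710 + C) + 48393) = (19978 + 22373)/((7*557 + 10946)/(-6710 + 5329/216) + 48393) = 42351/((3899 + 10946)/(-1444031/216) + 48393) = 42351/(14845*(-216/1444031) + 48393) = 42351/(-3206520/1444031 + 48393) = 42351/(69877785663/1444031) = 42351*(1444031/69877785663) = 20385385627/23292595221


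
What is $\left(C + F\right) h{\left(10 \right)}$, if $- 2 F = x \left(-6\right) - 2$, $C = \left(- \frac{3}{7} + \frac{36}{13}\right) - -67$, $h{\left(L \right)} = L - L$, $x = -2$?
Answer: $0$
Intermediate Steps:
$h{\left(L \right)} = 0$
$C = \frac{6310}{91}$ ($C = \left(\left(-3\right) \frac{1}{7} + 36 \cdot \frac{1}{13}\right) + 67 = \left(- \frac{3}{7} + \frac{36}{13}\right) + 67 = \frac{213}{91} + 67 = \frac{6310}{91} \approx 69.341$)
$F = -5$ ($F = - \frac{\left(-2\right) \left(-6\right) - 2}{2} = - \frac{12 - 2}{2} = \left(- \frac{1}{2}\right) 10 = -5$)
$\left(C + F\right) h{\left(10 \right)} = \left(\frac{6310}{91} - 5\right) 0 = \frac{5855}{91} \cdot 0 = 0$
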